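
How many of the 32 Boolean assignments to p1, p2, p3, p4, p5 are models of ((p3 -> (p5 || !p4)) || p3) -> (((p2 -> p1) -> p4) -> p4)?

28

Initial set: {T (((p3 -> (p5 || !p4)) || p3) -> (((p2 -> p1) -> p4) -> p4))}.
T (((p3 -> (p5 || !p4)) || p3) -> (((p2 -> p1) -> p4) -> p4)): β-rule — branch into F ((p3 -> (p5 || !p4)) || p3)  //  T (((p2 -> p1) -> p4) -> p4).
  branch 1 (add F ((p3 -> (p5 || !p4)) || p3)):
    F ((p3 -> (p5 || !p4)) || p3): α-rule — add F (p3 -> (p5 || !p4)), F p3.
    F (p3 -> (p5 || !p4)): α-rule — add T p3, F (p5 || !p4).
    × closes — contains both p3 and !p3.
  branch 2 (add T (((p2 -> p1) -> p4) -> p4)):
    T (((p2 -> p1) -> p4) -> p4): β-rule — branch into F ((p2 -> p1) -> p4)  //  T p4.
      branch 2.1 (add F ((p2 -> p1) -> p4)):
        F ((p2 -> p1) -> p4): α-rule — add T (p2 -> p1), F p4.
        T (p2 -> p1): β-rule — branch into F p2  //  T p1.
          branch 2.1.1 (add F p2):
            ○ open, literals {p2=0, p4=0}.
          branch 2.1.2 (add T p1):
            ○ open, literals {p1=1, p4=0}.
      branch 2.2 (add T p4):
        ○ open, literals {p4=1}.
1 branch closed, 3 open.
Each open branch fixes some atoms; the unmentioned ones are free. Counting distinct full assignments: branch {p2=0, p4=0} (p1, p3, p5) contributes 8 new; branch {p1=1, p4=0} (p2, p3, p5) contributes 4 new; branch {p4=1} (p1, p2, p3, p5) contributes 16 new. Total: 28.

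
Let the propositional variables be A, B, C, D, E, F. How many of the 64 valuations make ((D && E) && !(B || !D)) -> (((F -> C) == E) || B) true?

Initial set: {(((D && E) && !(B || !D)) -> (((F -> C) == E) || B))}.
(((D && E) && !(B || !D)) -> (((F -> C) == E) || B)): β-rule — branch into !((D && E) && !(B || !D))  //  (((F -> C) == E) || B).
  branch 1 (add !((D && E) && !(B || !D))):
    !((D && E) && !(B || !D)): β-rule — branch into !(D && E)  //  !!(B || !D).
      branch 1.1 (add !(D && E)):
        !(D && E): β-rule — branch into !D  //  !E.
          branch 1.1.1 (add !D):
            ○ open, literals {D=F}.
          branch 1.1.2 (add !E):
            ○ open, literals {E=F}.
      branch 1.2 (add !!(B || !D)):
        !!(B || !D): β-rule — branch into B  //  !D.
          branch 1.2.1 (add B):
            ○ open, literals {B=T}.
          branch 1.2.2 (add !D):
            ○ open, literals {D=F}.
  branch 2 (add (((F -> C) == E) || B)):
    (((F -> C) == E) || B): β-rule — branch into ((F -> C) == E)  //  B.
      branch 2.1 (add ((F -> C) == E)):
        ((F -> C) == E): β-rule — branch into (F -> C), E  //  !(F -> C), !E.
          branch 2.1.1 (add (F -> C), E):
            (F -> C): β-rule — branch into !F  //  C.
              branch 2.1.1.1 (add !F):
                ○ open, literals {E=T, F=F}.
              branch 2.1.1.2 (add C):
                ○ open, literals {C=T, E=T}.
          branch 2.1.2 (add !(F -> C), !E):
            !(F -> C): α-rule — add F, !C.
            ○ open, literals {C=F, E=F, F=T}.
      branch 2.2 (add B):
        ○ open, literals {B=T}.
0 branches closed, 8 open.
Each open branch fixes some atoms; the unmentioned ones are free. Counting distinct full assignments: branch {D=F} (A, B, C, E, F) contributes 32 new; branch {E=F} (A, B, C, D, F) contributes 16 new; branch {B=T} (A, C, D, E, F) contributes 8 new; branch {D=F} (A, B, C, E, F) contributes 0 new; branch {E=T, F=F} (A, B, C, D) contributes 4 new; branch {C=T, E=T} (A, B, D, F) contributes 2 new; branch {C=F, E=F, F=T} (A, B, D) contributes 0 new; branch {B=T} (A, C, D, E, F) contributes 0 new. Total: 62.

62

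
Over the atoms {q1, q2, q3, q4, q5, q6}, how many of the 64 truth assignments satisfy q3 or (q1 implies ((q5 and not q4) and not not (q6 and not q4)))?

Initial set: {(q3 or (q1 implies ((q5 and not q4) and not not (q6 and not q4))))}.
(q3 or (q1 implies ((q5 and not q4) and not not (q6 and not q4)))): β-rule — branch into q3  //  (q1 implies ((q5 and not q4) and not not (q6 and not q4))).
  branch 1 (add q3):
    ○ open, literals {q3=1}.
  branch 2 (add (q1 implies ((q5 and not q4) and not not (q6 and not q4)))):
    (q1 implies ((q5 and not q4) and not not (q6 and not q4))): β-rule — branch into not q1  //  ((q5 and not q4) and not not (q6 and not q4)).
      branch 2.1 (add not q1):
        ○ open, literals {q1=0}.
      branch 2.2 (add ((q5 and not q4) and not not (q6 and not q4))):
        ((q5 and not q4) and not not (q6 and not q4)): α-rule — add (q5 and not q4), not not (q6 and not q4).
        (q5 and not q4): α-rule — add q5, not q4.
        not not (q6 and not q4): drop double negation, giving (q6 and not q4).
        (q6 and not q4): α-rule — add q6, not q4.
        ○ open, literals {q4=0, q5=1, q6=1}.
0 branches closed, 3 open.
Each open branch fixes some atoms; the unmentioned ones are free. Counting distinct full assignments: branch {q3=1} (q1, q2, q4, q5, q6) contributes 32 new; branch {q1=0} (q2, q3, q4, q5, q6) contributes 16 new; branch {q4=0, q5=1, q6=1} (q1, q2, q3) contributes 2 new. Total: 50.

50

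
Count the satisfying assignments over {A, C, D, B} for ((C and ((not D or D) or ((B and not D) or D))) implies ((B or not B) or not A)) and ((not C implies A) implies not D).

Initial set: {(((C and ((not D or D) or ((B and not D) or D))) implies ((B or not B) or not A)) and ((not C implies A) implies not D))}.
(((C and ((not D or D) or ((B and not D) or D))) implies ((B or not B) or not A)) and ((not C implies A) implies not D)): α-rule — add ((C and ((not D or D) or ((B and not D) or D))) implies ((B or not B) or not A)), ((not C implies A) implies not D).
((C and ((not D or D) or ((B and not D) or D))) implies ((B or not B) or not A)): β-rule — branch into not (C and ((not D or D) or ((B and not D) or D)))  //  ((B or not B) or not A).
  branch 1 (add not (C and ((not D or D) or ((B and not D) or D)))):
    ((not C implies A) implies not D): β-rule — branch into not (not C implies A)  //  not D.
      branch 1.1 (add not (not C implies A)):
        not (not C implies A): α-rule — add not C, not A.
        not (C and ((not D or D) or ((B and not D) or D))): β-rule — branch into not C  //  not ((not D or D) or ((B and not D) or D)).
          branch 1.1.1 (add not C):
            ○ open, literals {A=F, C=F}.
          branch 1.1.2 (add not ((not D or D) or ((B and not D) or D))):
            not ((not D or D) or ((B and not D) or D)): α-rule — add not (not D or D), not ((B and not D) or D).
            not (not D or D): α-rule — add not not D, not D.
            × closes — contains both D and not D.
      branch 1.2 (add not D):
        not (C and ((not D or D) or ((B and not D) or D))): β-rule — branch into not C  //  not ((not D or D) or ((B and not D) or D)).
          branch 1.2.1 (add not C):
            ○ open, literals {C=F, D=F}.
          branch 1.2.2 (add not ((not D or D) or ((B and not D) or D))):
            not ((not D or D) or ((B and not D) or D)): α-rule — add not (not D or D), not ((B and not D) or D).
            not (not D or D): α-rule — add not not D, not D.
            × closes — contains both D and not D.
  branch 2 (add ((B or not B) or not A)):
    ((not C implies A) implies not D): β-rule — branch into not (not C implies A)  //  not D.
      branch 2.1 (add not (not C implies A)):
        not (not C implies A): α-rule — add not C, not A.
        ((B or not B) or not A): β-rule — branch into (B or not B)  //  not A.
          branch 2.1.1 (add (B or not B)):
            (B or not B): β-rule — branch into B  //  not B.
              branch 2.1.1.1 (add B):
                ○ open, literals {A=F, B=T, C=F}.
              branch 2.1.1.2 (add not B):
                ○ open, literals {A=F, B=F, C=F}.
          branch 2.1.2 (add not A):
            ○ open, literals {A=F, C=F}.
      branch 2.2 (add not D):
        ((B or not B) or not A): β-rule — branch into (B or not B)  //  not A.
          branch 2.2.1 (add (B or not B)):
            (B or not B): β-rule — branch into B  //  not B.
              branch 2.2.1.1 (add B):
                ○ open, literals {B=T, D=F}.
              branch 2.2.1.2 (add not B):
                ○ open, literals {B=F, D=F}.
          branch 2.2.2 (add not A):
            ○ open, literals {A=F, D=F}.
2 branches closed, 8 open.
Each open branch fixes some atoms; the unmentioned ones are free. Counting distinct full assignments: branch {A=F, C=F} (D, B) contributes 4 new; branch {C=F, D=F} (A, B) contributes 2 new; branch {A=F, B=T, C=F} (D) contributes 0 new; branch {A=F, B=F, C=F} (D) contributes 0 new; branch {A=F, C=F} (D, B) contributes 0 new; branch {B=T, D=F} (A, C) contributes 2 new; branch {B=F, D=F} (A, C) contributes 2 new; branch {A=F, D=F} (C, B) contributes 0 new. Total: 10.

10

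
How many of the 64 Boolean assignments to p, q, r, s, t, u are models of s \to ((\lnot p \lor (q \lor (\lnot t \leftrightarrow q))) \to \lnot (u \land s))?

50

Initial set: {(s \to ((\lnot p \lor (q \lor (\lnot t \leftrightarrow q))) \to \lnot (u \land s)))}.
(s \to ((\lnot p \lor (q \lor (\lnot t \leftrightarrow q))) \to \lnot (u \land s))): β-rule — branch into \lnot s  //  ((\lnot p \lor (q \lor (\lnot t \leftrightarrow q))) \to \lnot (u \land s)).
  branch 1 (add \lnot s):
    ○ open, literals {s=F}.
  branch 2 (add ((\lnot p \lor (q \lor (\lnot t \leftrightarrow q))) \to \lnot (u \land s))):
    ((\lnot p \lor (q \lor (\lnot t \leftrightarrow q))) \to \lnot (u \land s)): β-rule — branch into \lnot (\lnot p \lor (q \lor (\lnot t \leftrightarrow q)))  //  \lnot (u \land s).
      branch 2.1 (add \lnot (\lnot p \lor (q \lor (\lnot t \leftrightarrow q)))):
        \lnot (\lnot p \lor (q \lor (\lnot t \leftrightarrow q))): α-rule — add \lnot \lnot p, \lnot (q \lor (\lnot t \leftrightarrow q)).
        \lnot (q \lor (\lnot t \leftrightarrow q)): α-rule — add \lnot q, \lnot (\lnot t \leftrightarrow q).
        \lnot (\lnot t \leftrightarrow q): β-rule — branch into \lnot t, \lnot q  //  \lnot \lnot t, q.
          branch 2.1.1 (add \lnot t, \lnot q):
            ○ open, literals {p=T, q=F, t=F}.
          branch 2.1.2 (add \lnot \lnot t, q):
            × closes — contains both q and \lnot q.
      branch 2.2 (add \lnot (u \land s)):
        \lnot (u \land s): β-rule — branch into \lnot u  //  \lnot s.
          branch 2.2.1 (add \lnot u):
            ○ open, literals {u=F}.
          branch 2.2.2 (add \lnot s):
            ○ open, literals {s=F}.
1 branch closed, 4 open.
Each open branch fixes some atoms; the unmentioned ones are free. Counting distinct full assignments: branch {s=F} (p, q, r, t, u) contributes 32 new; branch {p=T, q=F, t=F} (r, s, u) contributes 4 new; branch {u=F} (p, q, r, s, t) contributes 14 new; branch {s=F} (p, q, r, t, u) contributes 0 new. Total: 50.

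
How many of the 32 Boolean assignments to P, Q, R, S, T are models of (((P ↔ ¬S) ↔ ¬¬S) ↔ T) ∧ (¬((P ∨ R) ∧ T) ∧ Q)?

6

Initial set: {((((P ↔ ¬S) ↔ ¬¬S) ↔ T) ∧ (¬((P ∨ R) ∧ T) ∧ Q))}.
((((P ↔ ¬S) ↔ ¬¬S) ↔ T) ∧ (¬((P ∨ R) ∧ T) ∧ Q)): α-rule — add (((P ↔ ¬S) ↔ ¬¬S) ↔ T), (¬((P ∨ R) ∧ T) ∧ Q).
(¬((P ∨ R) ∧ T) ∧ Q): α-rule — add ¬((P ∨ R) ∧ T), Q.
(((P ↔ ¬S) ↔ ¬¬S) ↔ T): β-rule — branch into ((P ↔ ¬S) ↔ ¬¬S), T  //  ¬((P ↔ ¬S) ↔ ¬¬S), ¬T.
  branch 1 (add ((P ↔ ¬S) ↔ ¬¬S), T):
    ¬((P ∨ R) ∧ T): β-rule — branch into ¬(P ∨ R)  //  ¬T.
      branch 1.1 (add ¬(P ∨ R)):
        ¬(P ∨ R): α-rule — add ¬P, ¬R.
        ((P ↔ ¬S) ↔ ¬¬S): β-rule — branch into (P ↔ ¬S), ¬¬S  //  ¬(P ↔ ¬S), ¬¬¬S.
          branch 1.1.1 (add (P ↔ ¬S), ¬¬S):
            ¬¬S: drop double negation, giving S.
            (P ↔ ¬S): β-rule — branch into P, ¬S  //  ¬P, ¬¬S.
              branch 1.1.1.1 (add P, ¬S):
                × closes — contains both P and ¬P.
              branch 1.1.1.2 (add ¬P, ¬¬S):
                ○ open, literals {P=false, Q=true, R=false, S=true, T=true}.
          branch 1.1.2 (add ¬(P ↔ ¬S), ¬¬¬S):
            ¬¬¬S: drop double negation, giving ¬S.
            ¬(P ↔ ¬S): β-rule — branch into P, ¬¬S  //  ¬P, ¬S.
              branch 1.1.2.1 (add P, ¬¬S):
                × closes — contains both P and ¬P.
              branch 1.1.2.2 (add ¬P, ¬S):
                ○ open, literals {P=false, Q=true, R=false, S=false, T=true}.
      branch 1.2 (add ¬T):
        × closes — contains both T and ¬T.
  branch 2 (add ¬((P ↔ ¬S) ↔ ¬¬S), ¬T):
    ¬((P ∨ R) ∧ T): β-rule — branch into ¬(P ∨ R)  //  ¬T.
      branch 2.1 (add ¬(P ∨ R)):
        ¬(P ∨ R): α-rule — add ¬P, ¬R.
        ¬((P ↔ ¬S) ↔ ¬¬S): β-rule — branch into (P ↔ ¬S), ¬¬¬S  //  ¬(P ↔ ¬S), ¬¬S.
          branch 2.1.1 (add (P ↔ ¬S), ¬¬¬S):
            ¬¬¬S: drop double negation, giving ¬S.
            (P ↔ ¬S): β-rule — branch into P, ¬S  //  ¬P, ¬¬S.
              branch 2.1.1.1 (add P, ¬S):
                × closes — contains both P and ¬P.
              branch 2.1.1.2 (add ¬P, ¬¬S):
                × closes — contains both S and ¬S.
          branch 2.1.2 (add ¬(P ↔ ¬S), ¬¬S):
            ¬¬S: drop double negation, giving S.
            ¬(P ↔ ¬S): β-rule — branch into P, ¬¬S  //  ¬P, ¬S.
              branch 2.1.2.1 (add P, ¬¬S):
                × closes — contains both P and ¬P.
              branch 2.1.2.2 (add ¬P, ¬S):
                × closes — contains both S and ¬S.
      branch 2.2 (add ¬T):
        ¬((P ↔ ¬S) ↔ ¬¬S): β-rule — branch into (P ↔ ¬S), ¬¬¬S  //  ¬(P ↔ ¬S), ¬¬S.
          branch 2.2.1 (add (P ↔ ¬S), ¬¬¬S):
            ¬¬¬S: drop double negation, giving ¬S.
            (P ↔ ¬S): β-rule — branch into P, ¬S  //  ¬P, ¬¬S.
              branch 2.2.1.1 (add P, ¬S):
                ○ open, literals {P=true, Q=true, S=false, T=false}.
              branch 2.2.1.2 (add ¬P, ¬¬S):
                × closes — contains both S and ¬S.
          branch 2.2.2 (add ¬(P ↔ ¬S), ¬¬S):
            ¬¬S: drop double negation, giving S.
            ¬(P ↔ ¬S): β-rule — branch into P, ¬¬S  //  ¬P, ¬S.
              branch 2.2.2.1 (add P, ¬¬S):
                ○ open, literals {P=true, Q=true, S=true, T=false}.
              branch 2.2.2.2 (add ¬P, ¬S):
                × closes — contains both S and ¬S.
9 branches closed, 4 open.
Each open branch fixes some atoms; the unmentioned ones are free. Counting distinct full assignments: branch {P=false, Q=true, R=false, S=true, T=true} (none free) contributes 1 new; branch {P=false, Q=true, R=false, S=false, T=true} (none free) contributes 1 new; branch {P=true, Q=true, S=false, T=false} (R) contributes 2 new; branch {P=true, Q=true, S=true, T=false} (R) contributes 2 new. Total: 6.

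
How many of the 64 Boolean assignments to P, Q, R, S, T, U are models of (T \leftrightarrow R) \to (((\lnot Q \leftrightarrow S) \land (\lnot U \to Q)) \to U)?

Initial set: {((T \leftrightarrow R) \to (((\lnot Q \leftrightarrow S) \land (\lnot U \to Q)) \to U))}.
((T \leftrightarrow R) \to (((\lnot Q \leftrightarrow S) \land (\lnot U \to Q)) \to U)): β-rule — branch into \lnot (T \leftrightarrow R)  //  (((\lnot Q \leftrightarrow S) \land (\lnot U \to Q)) \to U).
  branch 1 (add \lnot (T \leftrightarrow R)):
    \lnot (T \leftrightarrow R): β-rule — branch into T, \lnot R  //  \lnot T, R.
      branch 1.1 (add T, \lnot R):
        ○ open, literals {R=false, T=true}.
      branch 1.2 (add \lnot T, R):
        ○ open, literals {R=true, T=false}.
  branch 2 (add (((\lnot Q \leftrightarrow S) \land (\lnot U \to Q)) \to U)):
    (((\lnot Q \leftrightarrow S) \land (\lnot U \to Q)) \to U): β-rule — branch into \lnot ((\lnot Q \leftrightarrow S) \land (\lnot U \to Q))  //  U.
      branch 2.1 (add \lnot ((\lnot Q \leftrightarrow S) \land (\lnot U \to Q))):
        \lnot ((\lnot Q \leftrightarrow S) \land (\lnot U \to Q)): β-rule — branch into \lnot (\lnot Q \leftrightarrow S)  //  \lnot (\lnot U \to Q).
          branch 2.1.1 (add \lnot (\lnot Q \leftrightarrow S)):
            \lnot (\lnot Q \leftrightarrow S): β-rule — branch into \lnot Q, \lnot S  //  \lnot \lnot Q, S.
              branch 2.1.1.1 (add \lnot Q, \lnot S):
                ○ open, literals {Q=false, S=false}.
              branch 2.1.1.2 (add \lnot \lnot Q, S):
                ○ open, literals {Q=true, S=true}.
          branch 2.1.2 (add \lnot (\lnot U \to Q)):
            \lnot (\lnot U \to Q): α-rule — add \lnot U, \lnot Q.
            ○ open, literals {Q=false, U=false}.
      branch 2.2 (add U):
        ○ open, literals {U=true}.
0 branches closed, 6 open.
Each open branch fixes some atoms; the unmentioned ones are free. Counting distinct full assignments: branch {R=false, T=true} (P, Q, S, U) contributes 16 new; branch {R=true, T=false} (P, Q, S, U) contributes 16 new; branch {Q=false, S=false} (P, R, T, U) contributes 8 new; branch {Q=true, S=true} (P, R, T, U) contributes 8 new; branch {Q=false, U=false} (P, R, S, T) contributes 4 new; branch {U=true} (P, Q, R, S, T) contributes 8 new. Total: 60.

60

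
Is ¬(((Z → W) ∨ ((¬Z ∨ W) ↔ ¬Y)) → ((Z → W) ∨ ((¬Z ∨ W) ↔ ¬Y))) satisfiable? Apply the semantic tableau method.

Initial set: {¬(((Z → W) ∨ ((¬Z ∨ W) ↔ ¬Y)) → ((Z → W) ∨ ((¬Z ∨ W) ↔ ¬Y)))}.
¬(((Z → W) ∨ ((¬Z ∨ W) ↔ ¬Y)) → ((Z → W) ∨ ((¬Z ∨ W) ↔ ¬Y))): α-rule — add ((Z → W) ∨ ((¬Z ∨ W) ↔ ¬Y)), ¬((Z → W) ∨ ((¬Z ∨ W) ↔ ¬Y)).
¬((Z → W) ∨ ((¬Z ∨ W) ↔ ¬Y)): α-rule — add ¬(Z → W), ¬((¬Z ∨ W) ↔ ¬Y).
¬(Z → W): α-rule — add Z, ¬W.
((Z → W) ∨ ((¬Z ∨ W) ↔ ¬Y)): β-rule — branch into (Z → W)  //  ((¬Z ∨ W) ↔ ¬Y).
  branch 1 (add (Z → W)):
    ¬((¬Z ∨ W) ↔ ¬Y): β-rule — branch into (¬Z ∨ W), ¬¬Y  //  ¬(¬Z ∨ W), ¬Y.
      branch 1.1 (add (¬Z ∨ W), ¬¬Y):
        (Z → W): β-rule — branch into ¬Z  //  W.
          branch 1.1.1 (add ¬Z):
            × closes — contains both Z and ¬Z.
          branch 1.1.2 (add W):
            × closes — contains both W and ¬W.
      branch 1.2 (add ¬(¬Z ∨ W), ¬Y):
        ¬(¬Z ∨ W): α-rule — add ¬¬Z, ¬W.
        (Z → W): β-rule — branch into ¬Z  //  W.
          branch 1.2.1 (add ¬Z):
            × closes — contains both Z and ¬Z.
          branch 1.2.2 (add W):
            × closes — contains both W and ¬W.
  branch 2 (add ((¬Z ∨ W) ↔ ¬Y)):
    ¬((¬Z ∨ W) ↔ ¬Y): β-rule — branch into (¬Z ∨ W), ¬¬Y  //  ¬(¬Z ∨ W), ¬Y.
      branch 2.1 (add (¬Z ∨ W), ¬¬Y):
        ((¬Z ∨ W) ↔ ¬Y): β-rule — branch into (¬Z ∨ W), ¬Y  //  ¬(¬Z ∨ W), ¬¬Y.
          branch 2.1.1 (add (¬Z ∨ W), ¬Y):
            × closes — contains both Y and ¬Y.
          branch 2.1.2 (add ¬(¬Z ∨ W), ¬¬Y):
            ¬(¬Z ∨ W): α-rule — add ¬¬Z, ¬W.
            (¬Z ∨ W): β-rule — branch into ¬Z  //  W.
              branch 2.1.2.1 (add ¬Z):
                × closes — contains both Z and ¬Z.
              branch 2.1.2.2 (add W):
                × closes — contains both W and ¬W.
      branch 2.2 (add ¬(¬Z ∨ W), ¬Y):
        ¬(¬Z ∨ W): α-rule — add ¬¬Z, ¬W.
        ((¬Z ∨ W) ↔ ¬Y): β-rule — branch into (¬Z ∨ W), ¬Y  //  ¬(¬Z ∨ W), ¬¬Y.
          branch 2.2.1 (add (¬Z ∨ W), ¬Y):
            (¬Z ∨ W): β-rule — branch into ¬Z  //  W.
              branch 2.2.1.1 (add ¬Z):
                × closes — contains both Z and ¬Z.
              branch 2.2.1.2 (add W):
                × closes — contains both W and ¬W.
          branch 2.2.2 (add ¬(¬Z ∨ W), ¬¬Y):
            × closes — contains both Y and ¬Y.
All 10 branches close.
Every branch closed; the formula is unsatisfiable.

Unsatisfiable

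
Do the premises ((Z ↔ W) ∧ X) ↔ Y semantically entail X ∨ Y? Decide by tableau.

Initial set: {T (((Z ↔ W) ∧ X) ↔ Y); F (X ∨ Y)}.
F (X ∨ Y): α-rule — add F X, F Y.
T (((Z ↔ W) ∧ X) ↔ Y): β-rule — branch into T ((Z ↔ W) ∧ X), T Y  //  F ((Z ↔ W) ∧ X), F Y.
  branch 1 (add T ((Z ↔ W) ∧ X), T Y):
    × closes — contains both Y and ¬Y.
  branch 2 (add F ((Z ↔ W) ∧ X), F Y):
    F ((Z ↔ W) ∧ X): β-rule — branch into F (Z ↔ W)  //  F X.
      branch 2.1 (add F (Z ↔ W)):
        F (Z ↔ W): β-rule — branch into T Z, F W  //  F Z, T W.
          branch 2.1.1 (add T Z, F W):
            ○ open, literals {W=F, X=F, Y=F, Z=T}.
          branch 2.1.2 (add F Z, T W):
            ○ open, literals {W=T, X=F, Y=F, Z=F}.
      branch 2.2 (add F X):
        ○ open, literals {X=F, Y=F}.
1 branch closed, 3 open.
An open branch gives a countermodel: W=F, X=F, Y=F, Z=T (unmentioned atoms arbitrary); the premises hold there but the conclusion fails.

No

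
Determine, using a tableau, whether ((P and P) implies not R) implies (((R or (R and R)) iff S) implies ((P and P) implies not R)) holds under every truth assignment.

Assume the negation and expand:
Initial set: {not (((P and P) implies not R) implies (((R or (R and R)) iff S) implies ((P and P) implies not R)))}.
not (((P and P) implies not R) implies (((R or (R and R)) iff S) implies ((P and P) implies not R))): α-rule — add ((P and P) implies not R), not (((R or (R and R)) iff S) implies ((P and P) implies not R)).
not (((R or (R and R)) iff S) implies ((P and P) implies not R)): α-rule — add ((R or (R and R)) iff S), not ((P and P) implies not R).
not ((P and P) implies not R): α-rule — add (P and P), not not R.
(P and P): α-rule — add P, P.
((P and P) implies not R): β-rule — branch into not (P and P)  //  not R.
  branch 1 (add not (P and P)):
    ((R or (R and R)) iff S): β-rule — branch into (R or (R and R)), S  //  not (R or (R and R)), not S.
      branch 1.1 (add (R or (R and R)), S):
        not (P and P): β-rule — branch into not P  //  not P.
          branch 1.1.1 (add not P):
            × closes — contains both P and not P.
          branch 1.1.2 (add not P):
            × closes — contains both P and not P.
      branch 1.2 (add not (R or (R and R)), not S):
        not (R or (R and R)): α-rule — add not R, not (R and R).
        × closes — contains both R and not R.
  branch 2 (add not R):
    × closes — contains both R and not R.
All 4 branches close.
Every branch closed, so the negation is unsatisfiable and the formula is valid.

Valid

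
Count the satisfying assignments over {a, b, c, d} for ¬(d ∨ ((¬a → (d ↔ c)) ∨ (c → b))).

1

Initial set: {¬(d ∨ ((¬a → (d ↔ c)) ∨ (c → b)))}.
¬(d ∨ ((¬a → (d ↔ c)) ∨ (c → b))): α-rule — add ¬d, ¬((¬a → (d ↔ c)) ∨ (c → b)).
¬((¬a → (d ↔ c)) ∨ (c → b)): α-rule — add ¬(¬a → (d ↔ c)), ¬(c → b).
¬(¬a → (d ↔ c)): α-rule — add ¬a, ¬(d ↔ c).
¬(c → b): α-rule — add c, ¬b.
¬(d ↔ c): β-rule — branch into d, ¬c  //  ¬d, c.
  branch 1 (add d, ¬c):
    × closes — contains both d and ¬d.
  branch 2 (add ¬d, c):
    ○ open, literals {a=0, b=0, c=1, d=0}.
1 branch closed, 1 open.
Each open branch fixes some atoms; the unmentioned ones are free. Counting distinct full assignments: branch {a=0, b=0, c=1, d=0} (none free) contributes 1 new. Total: 1.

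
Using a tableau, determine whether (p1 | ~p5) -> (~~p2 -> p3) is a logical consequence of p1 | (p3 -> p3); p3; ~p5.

Initial set: {T (p1 | (p3 -> p3)); T p3; T ~p5; F ((p1 | ~p5) -> (~~p2 -> p3))}.
F ((p1 | ~p5) -> (~~p2 -> p3)): α-rule — add T (p1 | ~p5), F (~~p2 -> p3).
F (~~p2 -> p3): α-rule — add T ~~p2, F p3.
× closes — contains both p3 and ~p3.
All 1 branch closes.
Every branch closed, so the premises entail the conclusion.

Yes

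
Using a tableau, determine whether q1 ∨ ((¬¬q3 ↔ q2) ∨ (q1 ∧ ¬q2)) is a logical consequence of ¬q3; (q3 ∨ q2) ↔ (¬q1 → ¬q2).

Initial set: {¬q3; ((q3 ∨ q2) ↔ (¬q1 → ¬q2)); ¬(q1 ∨ ((¬¬q3 ↔ q2) ∨ (q1 ∧ ¬q2)))}.
¬(q1 ∨ ((¬¬q3 ↔ q2) ∨ (q1 ∧ ¬q2))): α-rule — add ¬q1, ¬((¬¬q3 ↔ q2) ∨ (q1 ∧ ¬q2)).
¬((¬¬q3 ↔ q2) ∨ (q1 ∧ ¬q2)): α-rule — add ¬(¬¬q3 ↔ q2), ¬(q1 ∧ ¬q2).
((q3 ∨ q2) ↔ (¬q1 → ¬q2)): β-rule — branch into (q3 ∨ q2), (¬q1 → ¬q2)  //  ¬(q3 ∨ q2), ¬(¬q1 → ¬q2).
  branch 1 (add (q3 ∨ q2), (¬q1 → ¬q2)):
    ¬(¬¬q3 ↔ q2): β-rule — branch into ¬¬q3, ¬q2  //  ¬¬¬q3, q2.
      branch 1.1 (add ¬¬q3, ¬q2):
        ¬¬q3: drop double negation, giving q3.
        × closes — contains both q3 and ¬q3.
      branch 1.2 (add ¬¬¬q3, q2):
        ¬¬¬q3: drop double negation, giving ¬q3.
        ¬(q1 ∧ ¬q2): β-rule — branch into ¬q1  //  ¬¬q2.
          branch 1.2.1 (add ¬q1):
            (q3 ∨ q2): β-rule — branch into q3  //  q2.
              branch 1.2.1.1 (add q3):
                × closes — contains both q3 and ¬q3.
              branch 1.2.1.2 (add q2):
                (¬q1 → ¬q2): β-rule — branch into ¬¬q1  //  ¬q2.
                  branch 1.2.1.2.1 (add ¬¬q1):
                    × closes — contains both q1 and ¬q1.
                  branch 1.2.1.2.2 (add ¬q2):
                    × closes — contains both q2 and ¬q2.
          branch 1.2.2 (add ¬¬q2):
            (q3 ∨ q2): β-rule — branch into q3  //  q2.
              branch 1.2.2.1 (add q3):
                × closes — contains both q3 and ¬q3.
              branch 1.2.2.2 (add q2):
                (¬q1 → ¬q2): β-rule — branch into ¬¬q1  //  ¬q2.
                  branch 1.2.2.2.1 (add ¬¬q1):
                    × closes — contains both q1 and ¬q1.
                  branch 1.2.2.2.2 (add ¬q2):
                    × closes — contains both q2 and ¬q2.
  branch 2 (add ¬(q3 ∨ q2), ¬(¬q1 → ¬q2)):
    ¬(q3 ∨ q2): α-rule — add ¬q3, ¬q2.
    ¬(¬q1 → ¬q2): α-rule — add ¬q1, ¬¬q2.
    × closes — contains both q2 and ¬q2.
All 8 branches close.
Every branch closed, so the premises entail the conclusion.

Yes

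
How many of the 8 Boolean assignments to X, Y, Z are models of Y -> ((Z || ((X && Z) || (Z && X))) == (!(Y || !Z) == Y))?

6

Initial set: {(Y -> ((Z || ((X && Z) || (Z && X))) == (!(Y || !Z) == Y)))}.
(Y -> ((Z || ((X && Z) || (Z && X))) == (!(Y || !Z) == Y))): β-rule — branch into !Y  //  ((Z || ((X && Z) || (Z && X))) == (!(Y || !Z) == Y)).
  branch 1 (add !Y):
    ○ open, literals {Y=0}.
  branch 2 (add ((Z || ((X && Z) || (Z && X))) == (!(Y || !Z) == Y))):
    ((Z || ((X && Z) || (Z && X))) == (!(Y || !Z) == Y)): β-rule — branch into (Z || ((X && Z) || (Z && X))), (!(Y || !Z) == Y)  //  !(Z || ((X && Z) || (Z && X))), !(!(Y || !Z) == Y).
      branch 2.1 (add (Z || ((X && Z) || (Z && X))), (!(Y || !Z) == Y)):
        (Z || ((X && Z) || (Z && X))): β-rule — branch into Z  //  ((X && Z) || (Z && X)).
          branch 2.1.1 (add Z):
            (!(Y || !Z) == Y): β-rule — branch into !(Y || !Z), Y  //  !!(Y || !Z), !Y.
              branch 2.1.1.1 (add !(Y || !Z), Y):
                !(Y || !Z): α-rule — add !Y, !!Z.
                × closes — contains both Y and !Y.
              branch 2.1.1.2 (add !!(Y || !Z), !Y):
                !!(Y || !Z): β-rule — branch into Y  //  !Z.
                  branch 2.1.1.2.1 (add Y):
                    × closes — contains both Y and !Y.
                  branch 2.1.1.2.2 (add !Z):
                    × closes — contains both Z and !Z.
          branch 2.1.2 (add ((X && Z) || (Z && X))):
            (!(Y || !Z) == Y): β-rule — branch into !(Y || !Z), Y  //  !!(Y || !Z), !Y.
              branch 2.1.2.1 (add !(Y || !Z), Y):
                !(Y || !Z): α-rule — add !Y, !!Z.
                × closes — contains both Y and !Y.
              branch 2.1.2.2 (add !!(Y || !Z), !Y):
                ((X && Z) || (Z && X)): β-rule — branch into (X && Z)  //  (Z && X).
                  branch 2.1.2.2.1 (add (X && Z)):
                    (X && Z): α-rule — add X, Z.
                    !!(Y || !Z): β-rule — branch into Y  //  !Z.
                      branch 2.1.2.2.1.1 (add Y):
                        × closes — contains both Y and !Y.
                      branch 2.1.2.2.1.2 (add !Z):
                        × closes — contains both Z and !Z.
                  branch 2.1.2.2.2 (add (Z && X)):
                    (Z && X): α-rule — add Z, X.
                    !!(Y || !Z): β-rule — branch into Y  //  !Z.
                      branch 2.1.2.2.2.1 (add Y):
                        × closes — contains both Y and !Y.
                      branch 2.1.2.2.2.2 (add !Z):
                        × closes — contains both Z and !Z.
      branch 2.2 (add !(Z || ((X && Z) || (Z && X))), !(!(Y || !Z) == Y)):
        !(Z || ((X && Z) || (Z && X))): α-rule — add !Z, !((X && Z) || (Z && X)).
        !((X && Z) || (Z && X)): α-rule — add !(X && Z), !(Z && X).
        !(!(Y || !Z) == Y): β-rule — branch into !(Y || !Z), !Y  //  !!(Y || !Z), Y.
          branch 2.2.1 (add !(Y || !Z), !Y):
            !(Y || !Z): α-rule — add !Y, !!Z.
            × closes — contains both Z and !Z.
          branch 2.2.2 (add !!(Y || !Z), Y):
            !(X && Z): β-rule — branch into !X  //  !Z.
              branch 2.2.2.1 (add !X):
                !(Z && X): β-rule — branch into !Z  //  !X.
                  branch 2.2.2.1.1 (add !Z):
                    !!(Y || !Z): β-rule — branch into Y  //  !Z.
                      branch 2.2.2.1.1.1 (add Y):
                        ○ open, literals {X=0, Y=1, Z=0}.
                      branch 2.2.2.1.1.2 (add !Z):
                        ○ open, literals {X=0, Y=1, Z=0}.
                  branch 2.2.2.1.2 (add !X):
                    !!(Y || !Z): β-rule — branch into Y  //  !Z.
                      branch 2.2.2.1.2.1 (add Y):
                        ○ open, literals {X=0, Y=1, Z=0}.
                      branch 2.2.2.1.2.2 (add !Z):
                        ○ open, literals {X=0, Y=1, Z=0}.
              branch 2.2.2.2 (add !Z):
                !(Z && X): β-rule — branch into !Z  //  !X.
                  branch 2.2.2.2.1 (add !Z):
                    !!(Y || !Z): β-rule — branch into Y  //  !Z.
                      branch 2.2.2.2.1.1 (add Y):
                        ○ open, literals {Y=1, Z=0}.
                      branch 2.2.2.2.1.2 (add !Z):
                        ○ open, literals {Y=1, Z=0}.
                  branch 2.2.2.2.2 (add !X):
                    !!(Y || !Z): β-rule — branch into Y  //  !Z.
                      branch 2.2.2.2.2.1 (add Y):
                        ○ open, literals {X=0, Y=1, Z=0}.
                      branch 2.2.2.2.2.2 (add !Z):
                        ○ open, literals {X=0, Y=1, Z=0}.
9 branches closed, 9 open.
Each open branch fixes some atoms; the unmentioned ones are free. Counting distinct full assignments: branch {Y=0} (X, Z) contributes 4 new; branch {X=0, Y=1, Z=0} (none free) contributes 1 new; branch {X=0, Y=1, Z=0} (none free) contributes 0 new; branch {X=0, Y=1, Z=0} (none free) contributes 0 new; branch {X=0, Y=1, Z=0} (none free) contributes 0 new; branch {Y=1, Z=0} (X) contributes 1 new; branch {Y=1, Z=0} (X) contributes 0 new; branch {X=0, Y=1, Z=0} (none free) contributes 0 new; branch {X=0, Y=1, Z=0} (none free) contributes 0 new. Total: 6.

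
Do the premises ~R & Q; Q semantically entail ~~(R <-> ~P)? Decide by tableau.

Initial set: {(~R & Q); Q; ~~~(R <-> ~P)}.
(~R & Q): α-rule — add ~R, Q.
~~~(R <-> ~P): drop double negation, giving ~(R <-> ~P).
~(R <-> ~P): β-rule — branch into R, ~~P  //  ~R, ~P.
  branch 1 (add R, ~~P):
    × closes — contains both R and ~R.
  branch 2 (add ~R, ~P):
    ○ open, literals {P=false, Q=true, R=false}.
1 branch closed, 1 open.
An open branch gives a countermodel: P=false, Q=true, R=false (unmentioned atoms arbitrary); the premises hold there but the conclusion fails.

No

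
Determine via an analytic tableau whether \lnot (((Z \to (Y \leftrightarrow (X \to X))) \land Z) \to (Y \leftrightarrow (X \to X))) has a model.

Unsatisfiable

Initial set: {\lnot (((Z \to (Y \leftrightarrow (X \to X))) \land Z) \to (Y \leftrightarrow (X \to X)))}.
\lnot (((Z \to (Y \leftrightarrow (X \to X))) \land Z) \to (Y \leftrightarrow (X \to X))): α-rule — add ((Z \to (Y \leftrightarrow (X \to X))) \land Z), \lnot (Y \leftrightarrow (X \to X)).
((Z \to (Y \leftrightarrow (X \to X))) \land Z): α-rule — add (Z \to (Y \leftrightarrow (X \to X))), Z.
\lnot (Y \leftrightarrow (X \to X)): β-rule — branch into Y, \lnot (X \to X)  //  \lnot Y, (X \to X).
  branch 1 (add Y, \lnot (X \to X)):
    \lnot (X \to X): α-rule — add X, \lnot X.
    × closes — contains both X and \lnot X.
  branch 2 (add \lnot Y, (X \to X)):
    (Z \to (Y \leftrightarrow (X \to X))): β-rule — branch into \lnot Z  //  (Y \leftrightarrow (X \to X)).
      branch 2.1 (add \lnot Z):
        × closes — contains both Z and \lnot Z.
      branch 2.2 (add (Y \leftrightarrow (X \to X))):
        (X \to X): β-rule — branch into \lnot X  //  X.
          branch 2.2.1 (add \lnot X):
            (Y \leftrightarrow (X \to X)): β-rule — branch into Y, (X \to X)  //  \lnot Y, \lnot (X \to X).
              branch 2.2.1.1 (add Y, (X \to X)):
                × closes — contains both Y and \lnot Y.
              branch 2.2.1.2 (add \lnot Y, \lnot (X \to X)):
                \lnot (X \to X): α-rule — add X, \lnot X.
                × closes — contains both X and \lnot X.
          branch 2.2.2 (add X):
            (Y \leftrightarrow (X \to X)): β-rule — branch into Y, (X \to X)  //  \lnot Y, \lnot (X \to X).
              branch 2.2.2.1 (add Y, (X \to X)):
                × closes — contains both Y and \lnot Y.
              branch 2.2.2.2 (add \lnot Y, \lnot (X \to X)):
                \lnot (X \to X): α-rule — add X, \lnot X.
                × closes — contains both X and \lnot X.
All 6 branches close.
Every branch closed; the formula is unsatisfiable.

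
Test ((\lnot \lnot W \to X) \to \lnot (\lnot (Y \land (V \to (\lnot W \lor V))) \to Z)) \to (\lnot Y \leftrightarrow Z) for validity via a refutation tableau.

Not valid

Assume the negation and expand:
Initial set: {\lnot (((\lnot \lnot W \to X) \to \lnot (\lnot (Y \land (V \to (\lnot W \lor V))) \to Z)) \to (\lnot Y \leftrightarrow Z))}.
\lnot (((\lnot \lnot W \to X) \to \lnot (\lnot (Y \land (V \to (\lnot W \lor V))) \to Z)) \to (\lnot Y \leftrightarrow Z)): α-rule — add ((\lnot \lnot W \to X) \to \lnot (\lnot (Y \land (V \to (\lnot W \lor V))) \to Z)), \lnot (\lnot Y \leftrightarrow Z).
((\lnot \lnot W \to X) \to \lnot (\lnot (Y \land (V \to (\lnot W \lor V))) \to Z)): β-rule — branch into \lnot (\lnot \lnot W \to X)  //  \lnot (\lnot (Y \land (V \to (\lnot W \lor V))) \to Z).
  branch 1 (add \lnot (\lnot \lnot W \to X)):
    \lnot (\lnot \lnot W \to X): α-rule — add \lnot \lnot W, \lnot X.
    \lnot \lnot W: drop double negation, giving W.
    \lnot (\lnot Y \leftrightarrow Z): β-rule — branch into \lnot Y, \lnot Z  //  \lnot \lnot Y, Z.
      branch 1.1 (add \lnot Y, \lnot Z):
        ○ open, literals {W=true, X=false, Y=false, Z=false}.
      branch 1.2 (add \lnot \lnot Y, Z):
        ○ open, literals {W=true, X=false, Y=true, Z=true}.
  branch 2 (add \lnot (\lnot (Y \land (V \to (\lnot W \lor V))) \to Z)):
    \lnot (\lnot (Y \land (V \to (\lnot W \lor V))) \to Z): α-rule — add \lnot (Y \land (V \to (\lnot W \lor V))), \lnot Z.
    \lnot (\lnot Y \leftrightarrow Z): β-rule — branch into \lnot Y, \lnot Z  //  \lnot \lnot Y, Z.
      branch 2.1 (add \lnot Y, \lnot Z):
        \lnot (Y \land (V \to (\lnot W \lor V))): β-rule — branch into \lnot Y  //  \lnot (V \to (\lnot W \lor V)).
          branch 2.1.1 (add \lnot Y):
            ○ open, literals {Y=false, Z=false}.
          branch 2.1.2 (add \lnot (V \to (\lnot W \lor V))):
            \lnot (V \to (\lnot W \lor V)): α-rule — add V, \lnot (\lnot W \lor V).
            \lnot (\lnot W \lor V): α-rule — add \lnot \lnot W, \lnot V.
            × closes — contains both V and \lnot V.
      branch 2.2 (add \lnot \lnot Y, Z):
        × closes — contains both Z and \lnot Z.
2 branches closed, 3 open.
An open branch gives a countermodel: W=true, X=false, Y=false, Z=false (unmentioned atoms arbitrary); under it the original formula is false.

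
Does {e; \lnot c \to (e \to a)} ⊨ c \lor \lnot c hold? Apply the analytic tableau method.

Initial set: {e; (\lnot c \to (e \to a)); \lnot (c \lor \lnot c)}.
\lnot (c \lor \lnot c): α-rule — add \lnot c, \lnot \lnot c.
× closes — contains both c and \lnot c.
All 1 branch closes.
Every branch closed, so the premises entail the conclusion.

Yes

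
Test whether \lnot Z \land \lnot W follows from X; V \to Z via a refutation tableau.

No

Initial set: {X; (V \to Z); \lnot (\lnot Z \land \lnot W)}.
(V \to Z): β-rule — branch into \lnot V  //  Z.
  branch 1 (add \lnot V):
    \lnot (\lnot Z \land \lnot W): β-rule — branch into \lnot \lnot Z  //  \lnot \lnot W.
      branch 1.1 (add \lnot \lnot Z):
        ○ open, literals {V=false, X=true, Z=true}.
      branch 1.2 (add \lnot \lnot W):
        ○ open, literals {V=false, W=true, X=true}.
  branch 2 (add Z):
    \lnot (\lnot Z \land \lnot W): β-rule — branch into \lnot \lnot Z  //  \lnot \lnot W.
      branch 2.1 (add \lnot \lnot Z):
        ○ open, literals {X=true, Z=true}.
      branch 2.2 (add \lnot \lnot W):
        ○ open, literals {W=true, X=true, Z=true}.
0 branches closed, 4 open.
An open branch gives a countermodel: V=false, X=true, Z=true (unmentioned atoms arbitrary); the premises hold there but the conclusion fails.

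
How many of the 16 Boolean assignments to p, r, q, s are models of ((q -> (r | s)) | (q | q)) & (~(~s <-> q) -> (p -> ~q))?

Initial set: {(((q -> (r | s)) | (q | q)) & (~(~s <-> q) -> (p -> ~q)))}.
(((q -> (r | s)) | (q | q)) & (~(~s <-> q) -> (p -> ~q))): α-rule — add ((q -> (r | s)) | (q | q)), (~(~s <-> q) -> (p -> ~q)).
((q -> (r | s)) | (q | q)): β-rule — branch into (q -> (r | s))  //  (q | q).
  branch 1 (add (q -> (r | s))):
    (~(~s <-> q) -> (p -> ~q)): β-rule — branch into ~~(~s <-> q)  //  (p -> ~q).
      branch 1.1 (add ~~(~s <-> q)):
        (q -> (r | s)): β-rule — branch into ~q  //  (r | s).
          branch 1.1.1 (add ~q):
            ~~(~s <-> q): β-rule — branch into ~s, q  //  ~~s, ~q.
              branch 1.1.1.1 (add ~s, q):
                × closes — contains both q and ~q.
              branch 1.1.1.2 (add ~~s, ~q):
                ○ open, literals {q=false, s=true}.
          branch 1.1.2 (add (r | s)):
            ~~(~s <-> q): β-rule — branch into ~s, q  //  ~~s, ~q.
              branch 1.1.2.1 (add ~s, q):
                (r | s): β-rule — branch into r  //  s.
                  branch 1.1.2.1.1 (add r):
                    ○ open, literals {q=true, r=true, s=false}.
                  branch 1.1.2.1.2 (add s):
                    × closes — contains both s and ~s.
              branch 1.1.2.2 (add ~~s, ~q):
                (r | s): β-rule — branch into r  //  s.
                  branch 1.1.2.2.1 (add r):
                    ○ open, literals {q=false, r=true, s=true}.
                  branch 1.1.2.2.2 (add s):
                    ○ open, literals {q=false, s=true}.
      branch 1.2 (add (p -> ~q)):
        (q -> (r | s)): β-rule — branch into ~q  //  (r | s).
          branch 1.2.1 (add ~q):
            (p -> ~q): β-rule — branch into ~p  //  ~q.
              branch 1.2.1.1 (add ~p):
                ○ open, literals {p=false, q=false}.
              branch 1.2.1.2 (add ~q):
                ○ open, literals {q=false}.
          branch 1.2.2 (add (r | s)):
            (p -> ~q): β-rule — branch into ~p  //  ~q.
              branch 1.2.2.1 (add ~p):
                (r | s): β-rule — branch into r  //  s.
                  branch 1.2.2.1.1 (add r):
                    ○ open, literals {p=false, r=true}.
                  branch 1.2.2.1.2 (add s):
                    ○ open, literals {p=false, s=true}.
              branch 1.2.2.2 (add ~q):
                (r | s): β-rule — branch into r  //  s.
                  branch 1.2.2.2.1 (add r):
                    ○ open, literals {q=false, r=true}.
                  branch 1.2.2.2.2 (add s):
                    ○ open, literals {q=false, s=true}.
  branch 2 (add (q | q)):
    (~(~s <-> q) -> (p -> ~q)): β-rule — branch into ~~(~s <-> q)  //  (p -> ~q).
      branch 2.1 (add ~~(~s <-> q)):
        (q | q): β-rule — branch into q  //  q.
          branch 2.1.1 (add q):
            ~~(~s <-> q): β-rule — branch into ~s, q  //  ~~s, ~q.
              branch 2.1.1.1 (add ~s, q):
                ○ open, literals {q=true, s=false}.
              branch 2.1.1.2 (add ~~s, ~q):
                × closes — contains both q and ~q.
          branch 2.1.2 (add q):
            ~~(~s <-> q): β-rule — branch into ~s, q  //  ~~s, ~q.
              branch 2.1.2.1 (add ~s, q):
                ○ open, literals {q=true, s=false}.
              branch 2.1.2.2 (add ~~s, ~q):
                × closes — contains both q and ~q.
      branch 2.2 (add (p -> ~q)):
        (q | q): β-rule — branch into q  //  q.
          branch 2.2.1 (add q):
            (p -> ~q): β-rule — branch into ~p  //  ~q.
              branch 2.2.1.1 (add ~p):
                ○ open, literals {p=false, q=true}.
              branch 2.2.1.2 (add ~q):
                × closes — contains both q and ~q.
          branch 2.2.2 (add q):
            (p -> ~q): β-rule — branch into ~p  //  ~q.
              branch 2.2.2.1 (add ~p):
                ○ open, literals {p=false, q=true}.
              branch 2.2.2.2 (add ~q):
                × closes — contains both q and ~q.
6 branches closed, 14 open.
Each open branch fixes some atoms; the unmentioned ones are free. Counting distinct full assignments: branch {q=false, s=true} (p, r) contributes 4 new; branch {q=true, r=true, s=false} (p) contributes 2 new; branch {q=false, r=true, s=true} (p) contributes 0 new; branch {q=false, s=true} (p, r) contributes 0 new; branch {p=false, q=false} (r, s) contributes 2 new; branch {q=false} (p, r, s) contributes 2 new; branch {p=false, r=true} (q, s) contributes 1 new; branch {p=false, s=true} (r, q) contributes 1 new; branch {q=false, r=true} (p, s) contributes 0 new; branch {q=false, s=true} (p, r) contributes 0 new; branch {q=true, s=false} (p, r) contributes 2 new; branch {q=true, s=false} (p, r) contributes 0 new; branch {p=false, q=true} (r, s) contributes 0 new; branch {p=false, q=true} (r, s) contributes 0 new. Total: 14.

14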